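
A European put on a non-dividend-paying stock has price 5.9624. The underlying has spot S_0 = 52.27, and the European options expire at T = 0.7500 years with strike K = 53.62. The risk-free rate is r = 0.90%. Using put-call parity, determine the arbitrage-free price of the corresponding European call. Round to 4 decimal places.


Answer: Call price = 4.9731

Derivation:
Put-call parity: C - P = S_0 * exp(-qT) - K * exp(-rT).
S_0 * exp(-qT) = 52.2700 * 1.00000000 = 52.27000000
K * exp(-rT) = 53.6200 * 0.99327273 = 53.25928379
C = P + S*exp(-qT) - K*exp(-rT)
C = 5.9624 + 52.27000000 - 53.25928379 = 4.9731


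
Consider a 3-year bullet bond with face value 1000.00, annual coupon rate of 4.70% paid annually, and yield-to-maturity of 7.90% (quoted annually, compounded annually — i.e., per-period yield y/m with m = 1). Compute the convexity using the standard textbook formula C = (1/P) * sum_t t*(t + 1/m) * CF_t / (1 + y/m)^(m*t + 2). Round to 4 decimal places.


Answer: Convexity = 9.6725

Derivation:
Coupon per period c = face * coupon_rate / m = 47.000000
Periods per year m = 1; per-period yield y/m = 0.079000
Number of cashflows N = 3
Cashflows (t years, CF_t, discount factor 1/(1+y/m)^(m*t), PV):
  t = 1.0000: CF_t = 47.000000, DF = 0.926784, PV = 43.558851
  t = 2.0000: CF_t = 47.000000, DF = 0.858929, PV = 40.369649
  t = 3.0000: CF_t = 1047.000000, DF = 0.796041, PV = 833.455367
Price P = sum_t PV_t = 917.383866
Convexity numerator sum_t t*(t + 1/m) * CF_t / (1+y/m)^(m*t + 2):
  t = 1.0000: term = 74.827894
  t = 2.0000: term = 208.047897
  t = 3.0000: term = 8590.544746
Convexity = (1/P) * sum = 8873.420536 / 917.383866 = 9.672527


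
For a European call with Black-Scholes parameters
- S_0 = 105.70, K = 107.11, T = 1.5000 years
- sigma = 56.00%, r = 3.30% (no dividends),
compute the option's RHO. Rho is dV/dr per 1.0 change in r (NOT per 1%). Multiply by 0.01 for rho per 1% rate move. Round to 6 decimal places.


Answer: Rho = 59.003045

Derivation:
d1 = 0.3957800219; d2 = -0.2900771061
phi(d1) = 0.3688890174; exp(-qT) = 1.0000000000; exp(-rT) = 0.9517051581
N(d2) = 0.3858786249
Rho = K*T*exp(-rT)*N(d2) = 107.1100 * 1.5000 * 0.9517051581 * 0.3858786249 = 59.003045


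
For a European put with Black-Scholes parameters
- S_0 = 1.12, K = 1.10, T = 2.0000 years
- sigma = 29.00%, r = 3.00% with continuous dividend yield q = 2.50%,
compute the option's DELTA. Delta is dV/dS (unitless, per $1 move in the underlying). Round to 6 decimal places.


Answer: Delta = -0.373149

Derivation:
d1 = 0.2733784674; d2 = -0.1367434657
phi(d1) = 0.3843097440; exp(-qT) = 0.9512294245; exp(-rT) = 0.9417645336
N(-d1) = 0.3922811516
Delta = -exp(-qT) * N(-d1) = -0.9512294245 * 0.3922811516 = -0.373149


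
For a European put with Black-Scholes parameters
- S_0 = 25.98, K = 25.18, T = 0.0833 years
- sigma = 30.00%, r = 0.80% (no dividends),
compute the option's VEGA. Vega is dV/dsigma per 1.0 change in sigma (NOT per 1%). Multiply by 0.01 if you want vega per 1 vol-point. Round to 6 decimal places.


Answer: Vega = 2.747726

Derivation:
d1 = 0.4122168125; d2 = 0.3256315943
phi(d1) = 0.3664475482; exp(-qT) = 1.0000000000; exp(-rT) = 0.9993338220
Vega = S * exp(-qT) * phi(d1) * sqrt(T) = 25.9800 * 1.0000000000 * 0.3664475482 * 0.2886173938 = 2.747726


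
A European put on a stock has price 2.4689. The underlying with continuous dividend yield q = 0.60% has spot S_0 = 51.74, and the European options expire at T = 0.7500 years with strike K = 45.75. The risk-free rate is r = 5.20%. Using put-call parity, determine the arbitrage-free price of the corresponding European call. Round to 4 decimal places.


Put-call parity: C - P = S_0 * exp(-qT) - K * exp(-rT).
S_0 * exp(-qT) = 51.7400 * 0.99551011 = 51.50769308
K * exp(-rT) = 45.7500 * 0.96175071 = 44.00009494
C = P + S*exp(-qT) - K*exp(-rT)
C = 2.4689 + 51.50769308 - 44.00009494 = 9.9765

Answer: Call price = 9.9765


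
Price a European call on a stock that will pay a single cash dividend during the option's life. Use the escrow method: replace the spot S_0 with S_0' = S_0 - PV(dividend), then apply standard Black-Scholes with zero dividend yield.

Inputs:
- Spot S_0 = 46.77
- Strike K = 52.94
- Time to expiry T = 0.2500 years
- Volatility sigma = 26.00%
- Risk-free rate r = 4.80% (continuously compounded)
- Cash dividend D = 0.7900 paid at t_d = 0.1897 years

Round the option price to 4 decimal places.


Answer: Price = 0.5399

Derivation:
PV(D) = D * exp(-r * t_d) = 0.7900 * 0.99093573 = 0.78283923
S_0' = S_0 - PV(D) = 46.7700 - 0.78283923 = 45.98716077
d1 = (ln(S_0'/K) + (r + sigma^2/2)*T) / (sigma*sqrt(T)) = -0.92574579
d2 = d1 - sigma*sqrt(T) = -1.05574579
exp(-rT) = 0.98807171
N(d1) = 0.17728905; N(d2) = 0.14554219
C = S_0' * N(d1) - K * exp(-rT) * N(d2) = 45.98716077 * 0.17728905 - 52.9400 * 0.98807171 * 0.14554219 = 0.5399


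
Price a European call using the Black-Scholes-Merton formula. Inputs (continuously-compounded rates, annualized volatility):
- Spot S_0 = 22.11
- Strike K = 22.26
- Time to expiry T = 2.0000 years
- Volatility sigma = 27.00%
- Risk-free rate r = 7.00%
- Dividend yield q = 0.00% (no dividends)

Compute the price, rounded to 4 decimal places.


Answer: Price = 4.7045

Derivation:
d1 = (ln(S/K) + (r - q + 0.5*sigma^2) * T) / (sigma * sqrt(T)) = 0.53985939
d2 = d1 - sigma * sqrt(T) = 0.15802173
exp(-rT) = 0.86935824; exp(-qT) = 1.00000000
C = S_0 * exp(-qT) * N(d1) - K * exp(-rT) * N(d2)
N(d1) = 0.70535300; N(d2) = 0.56278016
C = 22.1100 * 1.00000000 * 0.70535300 - 22.2600 * 0.86935824 * 0.56278016 = 4.7045


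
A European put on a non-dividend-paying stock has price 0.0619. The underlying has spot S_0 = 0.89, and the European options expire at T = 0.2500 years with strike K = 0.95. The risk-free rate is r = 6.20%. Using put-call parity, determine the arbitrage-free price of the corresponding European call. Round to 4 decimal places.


Answer: Call price = 0.0165

Derivation:
Put-call parity: C - P = S_0 * exp(-qT) - K * exp(-rT).
S_0 * exp(-qT) = 0.8900 * 1.00000000 = 0.89000000
K * exp(-rT) = 0.9500 * 0.98461951 = 0.93538853
C = P + S*exp(-qT) - K*exp(-rT)
C = 0.0619 + 0.89000000 - 0.93538853 = 0.0165


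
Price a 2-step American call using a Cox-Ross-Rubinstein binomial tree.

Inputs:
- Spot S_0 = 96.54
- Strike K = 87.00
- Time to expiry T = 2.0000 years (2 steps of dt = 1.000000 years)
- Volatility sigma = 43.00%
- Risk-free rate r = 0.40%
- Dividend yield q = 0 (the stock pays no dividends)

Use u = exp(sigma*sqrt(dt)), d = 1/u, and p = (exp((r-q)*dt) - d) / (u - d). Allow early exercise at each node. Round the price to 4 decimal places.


Answer: Price = V(0,0) = 26.7886

Derivation:
dt = T/N = 1.000000
u = exp(sigma*sqrt(dt)) = 1.537258; d = 1/u = 0.650509
p = (exp((r-q)*dt) - d) / (u - d) = 0.398646
Discount per step: exp(-r*dt) = 0.996008
Stock lattice S(k, i) with i counting down-moves:
  k=0: S(0,0) = 96.5400
  k=1: S(1,0) = 148.4068; S(1,1) = 62.8001
  k=2: S(2,0) = 228.1395; S(2,1) = 96.5400; S(2,2) = 40.8521
Terminal payoffs V(N, i) = max(S_T - K, 0):
  V(2,0) = 141.139533; V(2,1) = 9.540000; V(2,2) = 0.000000
Backward induction: V(k, i) = exp(-r*dt) * [p * V(k+1, i) + (1-p) * V(k+1, i+1)]; then take max(V_cont, immediate exercise) for American.
  V(1,0) = exp(-r*dt) * [p*141.139533 + (1-p)*9.540000] = 61.754146; exercise = 61.406841; V(1,0) = max -> 61.754146
  V(1,1) = exp(-r*dt) * [p*9.540000 + (1-p)*0.000000] = 3.787903; exercise = 0.000000; V(1,1) = max -> 3.787903
  V(0,0) = exp(-r*dt) * [p*61.754146 + (1-p)*3.787903] = 26.788558; exercise = 9.540000; V(0,0) = max -> 26.788558


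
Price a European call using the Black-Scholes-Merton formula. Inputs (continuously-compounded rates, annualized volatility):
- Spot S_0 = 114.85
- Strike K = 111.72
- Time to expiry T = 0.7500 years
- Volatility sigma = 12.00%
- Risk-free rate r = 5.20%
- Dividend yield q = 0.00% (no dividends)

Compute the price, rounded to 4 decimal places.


d1 = (ln(S/K) + (r - q + 0.5*sigma^2) * T) / (sigma * sqrt(T)) = 0.69312043
d2 = d1 - sigma * sqrt(T) = 0.58919738
exp(-rT) = 0.96175071; exp(-qT) = 1.00000000
C = S_0 * exp(-qT) * N(d1) - K * exp(-rT) * N(d2)
N(d1) = 0.75588301; N(d2) = 0.72213556
C = 114.8500 * 1.00000000 * 0.75588301 - 111.7200 * 0.96175071 * 0.72213556 = 9.2220

Answer: Price = 9.2220


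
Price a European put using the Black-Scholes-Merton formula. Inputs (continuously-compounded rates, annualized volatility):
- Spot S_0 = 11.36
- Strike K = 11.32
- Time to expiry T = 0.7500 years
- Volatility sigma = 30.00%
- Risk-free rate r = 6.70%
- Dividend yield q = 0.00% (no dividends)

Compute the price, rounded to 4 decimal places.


Answer: Price = 0.8703

Derivation:
d1 = (ln(S/K) + (r - q + 0.5*sigma^2) * T) / (sigma * sqrt(T)) = 0.33689289
d2 = d1 - sigma * sqrt(T) = 0.07708527
exp(-rT) = 0.95099165; exp(-qT) = 1.00000000
P = K * exp(-rT) * N(-d2) - S_0 * exp(-qT) * N(-d1)
N(-d1) = 0.36809882; N(-d2) = 0.46927786
P = 11.3200 * 0.95099165 * 0.46927786 - 11.3600 * 1.00000000 * 0.36809882 = 0.8703


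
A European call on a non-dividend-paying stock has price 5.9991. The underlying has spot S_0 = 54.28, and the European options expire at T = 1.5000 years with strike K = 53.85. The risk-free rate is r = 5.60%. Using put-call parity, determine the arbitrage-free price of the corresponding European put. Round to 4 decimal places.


Answer: Put price = 1.2305

Derivation:
Put-call parity: C - P = S_0 * exp(-qT) - K * exp(-rT).
S_0 * exp(-qT) = 54.2800 * 1.00000000 = 54.28000000
K * exp(-rT) = 53.8500 * 0.91943126 = 49.51137314
P = C - S*exp(-qT) + K*exp(-rT)
P = 5.9991 - 54.28000000 + 49.51137314 = 1.2305


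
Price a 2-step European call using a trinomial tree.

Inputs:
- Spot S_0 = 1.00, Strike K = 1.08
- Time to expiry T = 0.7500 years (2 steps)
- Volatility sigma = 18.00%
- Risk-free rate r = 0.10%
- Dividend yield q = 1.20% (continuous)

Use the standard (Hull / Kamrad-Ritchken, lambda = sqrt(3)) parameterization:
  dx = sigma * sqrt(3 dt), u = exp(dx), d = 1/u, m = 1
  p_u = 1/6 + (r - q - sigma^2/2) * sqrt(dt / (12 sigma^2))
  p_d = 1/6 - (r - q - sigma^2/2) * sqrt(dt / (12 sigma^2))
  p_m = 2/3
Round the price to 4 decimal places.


dt = T/N = 0.375000; dx = sigma*sqrt(3*dt) = 0.190919
u = exp(dx) = 1.210361; d = 1/u = 0.826200
p_u = 0.139954, p_m = 0.666667, p_d = 0.193380
Discount per step: exp(-r*dt) = 0.999625
Stock lattice S(k, j) with j the centered position index:
  k=0: S(0,+0) = 1.0000
  k=1: S(1,-1) = 0.8262; S(1,+0) = 1.0000; S(1,+1) = 1.2104
  k=2: S(2,-2) = 0.6826; S(2,-1) = 0.8262; S(2,+0) = 1.0000; S(2,+1) = 1.2104; S(2,+2) = 1.4650
Terminal payoffs V(N, j) = max(S_T - K, 0):
  V(2,-2) = 0.000000; V(2,-1) = 0.000000; V(2,+0) = 0.000000; V(2,+1) = 0.130361; V(2,+2) = 0.384974
Backward induction: V(k, j) = exp(-r*dt) * [p_u * V(k+1, j+1) + p_m * V(k+1, j) + p_d * V(k+1, j-1)]
  V(1,-1) = exp(-r*dt) * [p_u*0.000000 + p_m*0.000000 + p_d*0.000000] = 0.000000
  V(1,+0) = exp(-r*dt) * [p_u*0.130361 + p_m*0.000000 + p_d*0.000000] = 0.018238
  V(1,+1) = exp(-r*dt) * [p_u*0.384974 + p_m*0.130361 + p_d*0.000000] = 0.140733
  V(0,+0) = exp(-r*dt) * [p_u*0.140733 + p_m*0.018238 + p_d*0.000000] = 0.031843

Answer: Price = V(0,0) = 0.0318


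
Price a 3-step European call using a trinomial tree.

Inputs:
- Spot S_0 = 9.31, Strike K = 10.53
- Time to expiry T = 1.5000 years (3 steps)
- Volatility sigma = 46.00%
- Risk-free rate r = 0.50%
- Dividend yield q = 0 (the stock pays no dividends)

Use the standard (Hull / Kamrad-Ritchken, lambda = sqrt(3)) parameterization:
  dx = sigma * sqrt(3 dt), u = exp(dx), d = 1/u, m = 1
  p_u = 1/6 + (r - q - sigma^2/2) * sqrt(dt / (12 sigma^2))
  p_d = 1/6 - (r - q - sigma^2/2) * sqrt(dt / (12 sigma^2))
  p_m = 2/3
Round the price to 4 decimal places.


dt = T/N = 0.500000; dx = sigma*sqrt(3*dt) = 0.563383
u = exp(dx) = 1.756604; d = 1/u = 0.569280
p_u = 0.121937, p_m = 0.666667, p_d = 0.211396
Discount per step: exp(-r*dt) = 0.997503
Stock lattice S(k, j) with j the centered position index:
  k=0: S(0,+0) = 9.3100
  k=1: S(1,-1) = 5.3000; S(1,+0) = 9.3100; S(1,+1) = 16.3540
  k=2: S(2,-2) = 3.0172; S(2,-1) = 5.3000; S(2,+0) = 9.3100; S(2,+1) = 16.3540; S(2,+2) = 28.7275
  k=3: S(3,-3) = 1.7176; S(3,-2) = 3.0172; S(3,-1) = 5.3000; S(3,+0) = 9.3100; S(3,+1) = 16.3540; S(3,+2) = 28.7275; S(3,+3) = 50.4628
Terminal payoffs V(N, j) = max(S_T - K, 0):
  V(3,-3) = 0.000000; V(3,-2) = 0.000000; V(3,-1) = 0.000000; V(3,+0) = 0.000000; V(3,+1) = 5.823987; V(3,+2) = 18.197486; V(3,+3) = 39.932829
Backward induction: V(k, j) = exp(-r*dt) * [p_u * V(k+1, j+1) + p_m * V(k+1, j) + p_d * V(k+1, j-1)]
  V(2,-2) = exp(-r*dt) * [p_u*0.000000 + p_m*0.000000 + p_d*0.000000] = 0.000000
  V(2,-1) = exp(-r*dt) * [p_u*0.000000 + p_m*0.000000 + p_d*0.000000] = 0.000000
  V(2,+0) = exp(-r*dt) * [p_u*5.823987 + p_m*0.000000 + p_d*0.000000] = 0.708385
  V(2,+1) = exp(-r*dt) * [p_u*18.197486 + p_m*5.823987 + p_d*0.000000] = 6.086367
  V(2,+2) = exp(-r*dt) * [p_u*39.932829 + p_m*18.197486 + p_d*5.823987] = 18.186588
  V(1,-1) = exp(-r*dt) * [p_u*0.708385 + p_m*0.000000 + p_d*0.000000] = 0.086163
  V(1,+0) = exp(-r*dt) * [p_u*6.086367 + p_m*0.708385 + p_d*0.000000] = 1.211377
  V(1,+1) = exp(-r*dt) * [p_u*18.186588 + p_m*6.086367 + p_d*0.708385] = 6.408902
  V(0,+0) = exp(-r*dt) * [p_u*6.408902 + p_m*1.211377 + p_d*0.086163] = 1.603267

Answer: Price = V(0,0) = 1.6033


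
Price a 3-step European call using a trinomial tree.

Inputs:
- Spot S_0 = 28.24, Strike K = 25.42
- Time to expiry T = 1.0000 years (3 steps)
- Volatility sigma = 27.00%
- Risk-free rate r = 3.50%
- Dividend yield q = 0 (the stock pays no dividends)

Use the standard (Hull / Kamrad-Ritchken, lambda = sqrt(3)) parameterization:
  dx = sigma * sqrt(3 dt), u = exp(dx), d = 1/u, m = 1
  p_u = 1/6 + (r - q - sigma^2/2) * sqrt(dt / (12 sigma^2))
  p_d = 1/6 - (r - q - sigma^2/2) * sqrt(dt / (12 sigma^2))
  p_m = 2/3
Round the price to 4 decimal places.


dt = T/N = 0.333333; dx = sigma*sqrt(3*dt) = 0.270000
u = exp(dx) = 1.309964; d = 1/u = 0.763379
p_u = 0.165772, p_m = 0.666667, p_d = 0.167562
Discount per step: exp(-r*dt) = 0.988401
Stock lattice S(k, j) with j the centered position index:
  k=0: S(0,+0) = 28.2400
  k=1: S(1,-1) = 21.5578; S(1,+0) = 28.2400; S(1,+1) = 36.9934
  k=2: S(2,-2) = 16.4568; S(2,-1) = 21.5578; S(2,+0) = 28.2400; S(2,+1) = 36.9934; S(2,+2) = 48.4600
  k=3: S(3,-3) = 12.5628; S(3,-2) = 16.4568; S(3,-1) = 21.5578; S(3,+0) = 28.2400; S(3,+1) = 36.9934; S(3,+2) = 48.4600; S(3,+3) = 63.4809
Terminal payoffs V(N, j) = max(S_T - K, 0):
  V(3,-3) = 0.000000; V(3,-2) = 0.000000; V(3,-1) = 0.000000; V(3,+0) = 2.820000; V(3,+1) = 11.573396; V(3,+2) = 23.040034; V(3,+3) = 38.060922
Backward induction: V(k, j) = exp(-r*dt) * [p_u * V(k+1, j+1) + p_m * V(k+1, j) + p_d * V(k+1, j-1)]
  V(2,-2) = exp(-r*dt) * [p_u*0.000000 + p_m*0.000000 + p_d*0.000000] = 0.000000
  V(2,-1) = exp(-r*dt) * [p_u*2.820000 + p_m*0.000000 + p_d*0.000000] = 0.462054
  V(2,+0) = exp(-r*dt) * [p_u*11.573396 + p_m*2.820000 + p_d*0.000000] = 3.754482
  V(2,+1) = exp(-r*dt) * [p_u*23.040034 + p_m*11.573396 + p_d*2.820000] = 11.868231
  V(2,+2) = exp(-r*dt) * [p_u*38.060922 + p_m*23.040034 + p_d*11.573396] = 23.334866
  V(1,-1) = exp(-r*dt) * [p_u*3.754482 + p_m*0.462054 + p_d*0.000000] = 0.919630
  V(1,+0) = exp(-r*dt) * [p_u*11.868231 + p_m*3.754482 + p_d*0.462054] = 4.495076
  V(1,+1) = exp(-r*dt) * [p_u*23.334866 + p_m*11.868231 + p_d*3.754482] = 12.265583
  V(0,+0) = exp(-r*dt) * [p_u*12.265583 + p_m*4.495076 + p_d*0.919630] = 5.123968

Answer: Price = V(0,0) = 5.1240


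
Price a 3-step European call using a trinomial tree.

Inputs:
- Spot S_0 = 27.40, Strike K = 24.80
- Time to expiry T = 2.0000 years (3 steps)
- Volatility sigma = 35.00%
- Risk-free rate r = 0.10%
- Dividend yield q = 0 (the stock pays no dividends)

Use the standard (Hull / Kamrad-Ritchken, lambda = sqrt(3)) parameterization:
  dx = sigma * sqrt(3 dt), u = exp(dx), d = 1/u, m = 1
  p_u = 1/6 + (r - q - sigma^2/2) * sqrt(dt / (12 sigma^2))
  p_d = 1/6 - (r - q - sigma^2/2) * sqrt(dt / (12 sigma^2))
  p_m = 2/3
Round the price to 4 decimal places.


dt = T/N = 0.666667; dx = sigma*sqrt(3*dt) = 0.494975
u = exp(dx) = 1.640457; d = 1/u = 0.609586
p_u = 0.126092, p_m = 0.666667, p_d = 0.207241
Discount per step: exp(-r*dt) = 0.999334
Stock lattice S(k, j) with j the centered position index:
  k=0: S(0,+0) = 27.4000
  k=1: S(1,-1) = 16.7027; S(1,+0) = 27.4000; S(1,+1) = 44.9485
  k=2: S(2,-2) = 10.1817; S(2,-1) = 16.7027; S(2,+0) = 27.4000; S(2,+1) = 44.9485; S(2,+2) = 73.7361
  k=3: S(3,-3) = 6.2066; S(3,-2) = 10.1817; S(3,-1) = 16.7027; S(3,+0) = 27.4000; S(3,+1) = 44.9485; S(3,+2) = 73.7361; S(3,+3) = 120.9609
Terminal payoffs V(N, j) = max(S_T - K, 0):
  V(3,-3) = 0.000000; V(3,-2) = 0.000000; V(3,-1) = 0.000000; V(3,+0) = 2.600000; V(3,+1) = 20.148517; V(3,+2) = 48.936100; V(3,+3) = 96.160888
Backward induction: V(k, j) = exp(-r*dt) * [p_u * V(k+1, j+1) + p_m * V(k+1, j) + p_d * V(k+1, j-1)]
  V(2,-2) = exp(-r*dt) * [p_u*0.000000 + p_m*0.000000 + p_d*0.000000] = 0.000000
  V(2,-1) = exp(-r*dt) * [p_u*2.600000 + p_m*0.000000 + p_d*0.000000] = 0.327621
  V(2,+0) = exp(-r*dt) * [p_u*20.148517 + p_m*2.600000 + p_d*0.000000] = 4.271056
  V(2,+1) = exp(-r*dt) * [p_u*48.936100 + p_m*20.148517 + p_d*2.600000] = 20.128209
  V(2,+2) = exp(-r*dt) * [p_u*96.160888 + p_m*48.936100 + p_d*20.148517] = 48.892201
  V(1,-1) = exp(-r*dt) * [p_u*4.271056 + p_m*0.327621 + p_d*0.000000] = 0.756457
  V(1,+0) = exp(-r*dt) * [p_u*20.128209 + p_m*4.271056 + p_d*0.327621] = 5.449643
  V(1,+1) = exp(-r*dt) * [p_u*48.892201 + p_m*20.128209 + p_d*4.271056] = 20.455229
  V(0,+0) = exp(-r*dt) * [p_u*20.455229 + p_m*5.449643 + p_d*0.756457] = 6.364865

Answer: Price = V(0,0) = 6.3649


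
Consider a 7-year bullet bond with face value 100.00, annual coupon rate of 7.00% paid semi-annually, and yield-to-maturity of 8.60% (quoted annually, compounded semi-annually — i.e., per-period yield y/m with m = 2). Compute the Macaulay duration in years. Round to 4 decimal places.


Coupon per period c = face * coupon_rate / m = 3.500000
Periods per year m = 2; per-period yield y/m = 0.043000
Number of cashflows N = 14
Cashflows (t years, CF_t, discount factor 1/(1+y/m)^(m*t), PV):
  t = 0.5000: CF_t = 3.500000, DF = 0.958773, PV = 3.355705
  t = 1.0000: CF_t = 3.500000, DF = 0.919245, PV = 3.217358
  t = 1.5000: CF_t = 3.500000, DF = 0.881347, PV = 3.084716
  t = 2.0000: CF_t = 3.500000, DF = 0.845012, PV = 2.957541
  t = 2.5000: CF_t = 3.500000, DF = 0.810174, PV = 2.835610
  t = 3.0000: CF_t = 3.500000, DF = 0.776773, PV = 2.718706
  t = 3.5000: CF_t = 3.500000, DF = 0.744749, PV = 2.606621
  t = 4.0000: CF_t = 3.500000, DF = 0.714045, PV = 2.499157
  t = 4.5000: CF_t = 3.500000, DF = 0.684607, PV = 2.396124
  t = 5.0000: CF_t = 3.500000, DF = 0.656382, PV = 2.297338
  t = 5.5000: CF_t = 3.500000, DF = 0.629322, PV = 2.202625
  t = 6.0000: CF_t = 3.500000, DF = 0.603376, PV = 2.111817
  t = 6.5000: CF_t = 3.500000, DF = 0.578501, PV = 2.024753
  t = 7.0000: CF_t = 103.500000, DF = 0.554651, PV = 57.406363
Price P = sum_t PV_t = 91.714434
Macaulay numerator sum_t t * PV_t:
  t * PV_t at t = 0.5000: 1.677852
  t * PV_t at t = 1.0000: 3.217358
  t * PV_t at t = 1.5000: 4.627073
  t * PV_t at t = 2.0000: 5.915083
  t * PV_t at t = 2.5000: 7.089025
  t * PV_t at t = 3.0000: 8.156117
  t * PV_t at t = 3.5000: 9.123173
  t * PV_t at t = 4.0000: 9.996629
  t * PV_t at t = 4.5000: 10.782557
  t * PV_t at t = 5.0000: 11.486692
  t * PV_t at t = 5.5000: 12.114440
  t * PV_t at t = 6.0000: 12.670904
  t * PV_t at t = 6.5000: 13.160894
  t * PV_t at t = 7.0000: 401.844540
Macaulay duration D = (sum_t t * PV_t) / P = 511.862338 / 91.714434 = 5.581044

Answer: Macaulay duration = 5.5810 years


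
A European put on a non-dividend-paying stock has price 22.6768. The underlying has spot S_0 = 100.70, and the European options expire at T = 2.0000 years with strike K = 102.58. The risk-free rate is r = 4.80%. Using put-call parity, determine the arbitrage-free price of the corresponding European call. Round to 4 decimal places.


Answer: Call price = 30.1866

Derivation:
Put-call parity: C - P = S_0 * exp(-qT) - K * exp(-rT).
S_0 * exp(-qT) = 100.7000 * 1.00000000 = 100.70000000
K * exp(-rT) = 102.5800 * 0.90846402 = 93.19023877
C = P + S*exp(-qT) - K*exp(-rT)
C = 22.6768 + 100.70000000 - 93.19023877 = 30.1866


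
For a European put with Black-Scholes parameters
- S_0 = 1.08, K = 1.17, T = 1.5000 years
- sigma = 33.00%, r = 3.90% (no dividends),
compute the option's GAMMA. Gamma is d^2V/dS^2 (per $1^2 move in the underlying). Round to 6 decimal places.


d1 = 0.1487812457; d2 = -0.2553845618
phi(d1) = 0.3945511605; exp(-qT) = 1.0000000000; exp(-rT) = 0.9431782404
Gamma = exp(-qT) * phi(d1) / (S * sigma * sqrt(T)) = 1.0000000000 * 0.3945511605 / (1.0800 * 0.3300 * 1.2247448714) = 0.903899

Answer: Gamma = 0.903899


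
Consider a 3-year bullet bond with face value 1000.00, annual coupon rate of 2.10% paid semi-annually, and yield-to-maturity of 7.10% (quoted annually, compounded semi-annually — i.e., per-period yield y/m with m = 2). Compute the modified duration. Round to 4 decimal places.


Coupon per period c = face * coupon_rate / m = 10.500000
Periods per year m = 2; per-period yield y/m = 0.035500
Number of cashflows N = 6
Cashflows (t years, CF_t, discount factor 1/(1+y/m)^(m*t), PV):
  t = 0.5000: CF_t = 10.500000, DF = 0.965717, PV = 10.140029
  t = 1.0000: CF_t = 10.500000, DF = 0.932609, PV = 9.792399
  t = 1.5000: CF_t = 10.500000, DF = 0.900637, PV = 9.456686
  t = 2.0000: CF_t = 10.500000, DF = 0.869760, PV = 9.132483
  t = 2.5000: CF_t = 10.500000, DF = 0.839942, PV = 8.819395
  t = 3.0000: CF_t = 1010.500000, DF = 0.811147, PV = 819.663693
Price P = sum_t PV_t = 867.004685
First compute Macaulay numerator sum_t t * PV_t:
  t * PV_t at t = 0.5000: 5.070014
  t * PV_t at t = 1.0000: 9.792399
  t * PV_t at t = 1.5000: 14.185030
  t * PV_t at t = 2.0000: 18.264967
  t * PV_t at t = 2.5000: 22.048487
  t * PV_t at t = 3.0000: 2458.991079
Macaulay duration D = 2528.351976 / 867.004685 = 2.916192
Modified duration = D / (1 + y/m) = 2.916192 / (1 + 0.035500) = 2.816216

Answer: Modified duration = 2.8162


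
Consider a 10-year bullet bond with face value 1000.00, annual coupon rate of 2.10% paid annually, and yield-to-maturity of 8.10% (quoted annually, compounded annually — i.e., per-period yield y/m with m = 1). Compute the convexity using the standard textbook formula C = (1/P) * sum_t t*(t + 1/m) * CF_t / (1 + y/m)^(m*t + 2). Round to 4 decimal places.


Answer: Convexity = 79.4130

Derivation:
Coupon per period c = face * coupon_rate / m = 21.000000
Periods per year m = 1; per-period yield y/m = 0.081000
Number of cashflows N = 10
Cashflows (t years, CF_t, discount factor 1/(1+y/m)^(m*t), PV):
  t = 1.0000: CF_t = 21.000000, DF = 0.925069, PV = 19.426457
  t = 2.0000: CF_t = 21.000000, DF = 0.855753, PV = 17.970821
  t = 3.0000: CF_t = 21.000000, DF = 0.791631, PV = 16.624256
  t = 4.0000: CF_t = 21.000000, DF = 0.732314, PV = 15.378590
  t = 5.0000: CF_t = 21.000000, DF = 0.677441, PV = 14.226263
  t = 6.0000: CF_t = 21.000000, DF = 0.626680, PV = 13.160280
  t = 7.0000: CF_t = 21.000000, DF = 0.579722, PV = 12.174172
  t = 8.0000: CF_t = 21.000000, DF = 0.536284, PV = 11.261954
  t = 9.0000: CF_t = 21.000000, DF = 0.496099, PV = 10.418089
  t = 10.0000: CF_t = 1021.000000, DF = 0.458926, PV = 468.563875
Price P = sum_t PV_t = 599.204756
Convexity numerator sum_t t*(t + 1/m) * CF_t / (1+y/m)^(m*t + 2):
  t = 1.0000: term = 33.248512
  t = 2.0000: term = 92.271540
  t = 3.0000: term = 170.715153
  t = 4.0000: term = 263.205601
  t = 5.0000: term = 365.225163
  t = 6.0000: term = 473.002061
  t = 7.0000: term = 583.412965
  t = 8.0000: term = 693.896747
  t = 9.0000: term = 802.378292
  t = 10.0000: term = 44107.262044
Convexity = (1/P) * sum = 47584.618078 / 599.204756 = 79.412951


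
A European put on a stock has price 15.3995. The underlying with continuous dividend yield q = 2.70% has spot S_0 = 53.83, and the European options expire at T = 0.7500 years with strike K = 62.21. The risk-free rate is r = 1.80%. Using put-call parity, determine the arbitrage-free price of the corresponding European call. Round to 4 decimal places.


Answer: Call price = 6.7746

Derivation:
Put-call parity: C - P = S_0 * exp(-qT) - K * exp(-rT).
S_0 * exp(-qT) = 53.8300 * 0.97995365 = 52.75090521
K * exp(-rT) = 62.2100 * 0.98659072 = 61.37580846
C = P + S*exp(-qT) - K*exp(-rT)
C = 15.3995 + 52.75090521 - 61.37580846 = 6.7746


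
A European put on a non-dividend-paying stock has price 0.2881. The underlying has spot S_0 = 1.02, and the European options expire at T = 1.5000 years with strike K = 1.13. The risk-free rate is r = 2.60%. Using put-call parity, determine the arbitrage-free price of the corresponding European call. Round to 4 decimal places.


Put-call parity: C - P = S_0 * exp(-qT) - K * exp(-rT).
S_0 * exp(-qT) = 1.0200 * 1.00000000 = 1.02000000
K * exp(-rT) = 1.1300 * 0.96175071 = 1.08677830
C = P + S*exp(-qT) - K*exp(-rT)
C = 0.2881 + 1.02000000 - 1.08677830 = 0.2213

Answer: Call price = 0.2213


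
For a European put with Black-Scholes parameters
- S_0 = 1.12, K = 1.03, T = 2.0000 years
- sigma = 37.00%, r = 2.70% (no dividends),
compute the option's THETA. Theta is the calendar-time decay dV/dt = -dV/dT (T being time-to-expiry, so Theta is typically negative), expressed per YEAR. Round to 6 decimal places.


Answer: Theta = -0.037771

Derivation:
d1 = 0.5249214511; d2 = 0.0016624330
phi(d1) = 0.3475975972; exp(-qT) = 1.0000000000; exp(-rT) = 0.9474321065
Theta = -S*exp(-qT)*phi(d1)*sigma/(2*sqrt(T)) + r*K*exp(-rT)*N(-d2) - q*S*exp(-qT)*N(-d1)
N(-d1) = 0.2998188983; N(-d2) = 0.4993367855; sqrt(T) = 1.4142135624
Term 1 = -1.1200 * 1.0000000000 * 0.3475975972 * 0.3700 / (2 * 1.4142135624) = -0.0509274017
Term 2 = 0.0270 * 1.0300 * 0.9474321065 * 0.4993367855 = 0.0131565690
Term 3 = 0 (no dividend yield, q = 0)
Theta = -0.0509274017 + (0.0131565690) + (0.0000000000) = -0.037771


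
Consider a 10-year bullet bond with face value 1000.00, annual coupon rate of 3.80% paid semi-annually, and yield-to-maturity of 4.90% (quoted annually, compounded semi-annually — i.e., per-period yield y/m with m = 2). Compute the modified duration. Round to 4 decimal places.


Coupon per period c = face * coupon_rate / m = 19.000000
Periods per year m = 2; per-period yield y/m = 0.024500
Number of cashflows N = 20
Cashflows (t years, CF_t, discount factor 1/(1+y/m)^(m*t), PV):
  t = 0.5000: CF_t = 19.000000, DF = 0.976086, PV = 18.545632
  t = 1.0000: CF_t = 19.000000, DF = 0.952744, PV = 18.102130
  t = 1.5000: CF_t = 19.000000, DF = 0.929960, PV = 17.669234
  t = 2.0000: CF_t = 19.000000, DF = 0.907721, PV = 17.246690
  t = 2.5000: CF_t = 19.000000, DF = 0.886013, PV = 16.834251
  t = 3.0000: CF_t = 19.000000, DF = 0.864825, PV = 16.431675
  t = 3.5000: CF_t = 19.000000, DF = 0.844143, PV = 16.038726
  t = 4.0000: CF_t = 19.000000, DF = 0.823957, PV = 15.655174
  t = 4.5000: CF_t = 19.000000, DF = 0.804252, PV = 15.280795
  t = 5.0000: CF_t = 19.000000, DF = 0.785019, PV = 14.915368
  t = 5.5000: CF_t = 19.000000, DF = 0.766246, PV = 14.558680
  t = 6.0000: CF_t = 19.000000, DF = 0.747922, PV = 14.210523
  t = 6.5000: CF_t = 19.000000, DF = 0.730036, PV = 13.870691
  t = 7.0000: CF_t = 19.000000, DF = 0.712578, PV = 13.538985
  t = 7.5000: CF_t = 19.000000, DF = 0.695538, PV = 13.215213
  t = 8.0000: CF_t = 19.000000, DF = 0.678904, PV = 12.899183
  t = 8.5000: CF_t = 19.000000, DF = 0.662669, PV = 12.590710
  t = 9.0000: CF_t = 19.000000, DF = 0.646822, PV = 12.289615
  t = 9.5000: CF_t = 19.000000, DF = 0.631354, PV = 11.995720
  t = 10.0000: CF_t = 1019.000000, DF = 0.616255, PV = 627.964263
Price P = sum_t PV_t = 913.853255
First compute Macaulay numerator sum_t t * PV_t:
  t * PV_t at t = 0.5000: 9.272816
  t * PV_t at t = 1.0000: 18.102130
  t * PV_t at t = 1.5000: 26.503850
  t * PV_t at t = 2.0000: 34.493379
  t * PV_t at t = 2.5000: 42.085626
  t * PV_t at t = 3.0000: 49.295024
  t * PV_t at t = 3.5000: 56.135540
  t * PV_t at t = 4.0000: 62.620696
  t * PV_t at t = 4.5000: 68.763575
  t * PV_t at t = 5.0000: 74.576840
  t * PV_t at t = 5.5000: 80.072742
  t * PV_t at t = 6.0000: 85.263135
  t * PV_t at t = 6.5000: 90.159489
  t * PV_t at t = 7.0000: 94.772898
  t * PV_t at t = 7.5000: 99.114096
  t * PV_t at t = 8.0000: 103.193462
  t * PV_t at t = 8.5000: 107.021038
  t * PV_t at t = 9.0000: 110.606533
  t * PV_t at t = 9.5000: 113.959337
  t * PV_t at t = 10.0000: 6279.642633
Macaulay duration D = 7605.654842 / 913.853255 = 8.322622
Modified duration = D / (1 + y/m) = 8.322622 / (1 + 0.024500) = 8.123594

Answer: Modified duration = 8.1236


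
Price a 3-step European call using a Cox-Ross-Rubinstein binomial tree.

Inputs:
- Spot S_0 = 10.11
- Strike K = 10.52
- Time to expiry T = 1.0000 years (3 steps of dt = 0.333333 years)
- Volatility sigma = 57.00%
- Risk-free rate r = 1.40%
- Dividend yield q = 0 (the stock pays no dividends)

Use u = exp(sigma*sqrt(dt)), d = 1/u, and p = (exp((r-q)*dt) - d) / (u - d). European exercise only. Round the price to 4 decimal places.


Answer: Price = V(0,0) = 2.3476

Derivation:
dt = T/N = 0.333333
u = exp(sigma*sqrt(dt)) = 1.389702; d = 1/u = 0.719579
p = (exp((r-q)*dt) - d) / (u - d) = 0.425442
Discount per step: exp(-r*dt) = 0.995344
Stock lattice S(k, i) with i counting down-moves:
  k=0: S(0,0) = 10.1100
  k=1: S(1,0) = 14.0499; S(1,1) = 7.2749
  k=2: S(2,0) = 19.5252; S(2,1) = 10.1100; S(2,2) = 5.2349
  k=3: S(3,0) = 27.1342; S(3,1) = 14.0499; S(3,2) = 7.2749; S(3,3) = 3.7669
Terminal payoffs V(N, i) = max(S_T - K, 0):
  V(3,0) = 16.614175; V(3,1) = 3.529892; V(3,2) = 0.000000; V(3,3) = 0.000000
Backward induction: V(k, i) = exp(-r*dt) * [p * V(k+1, i) + (1-p) * V(k+1, i+1)].
  V(2,0) = exp(-r*dt) * [p*16.614175 + (1-p)*3.529892] = 9.054148
  V(2,1) = exp(-r*dt) * [p*3.529892 + (1-p)*0.000000] = 1.494773
  V(2,2) = exp(-r*dt) * [p*0.000000 + (1-p)*0.000000] = 0.000000
  V(1,0) = exp(-r*dt) * [p*9.054148 + (1-p)*1.494773] = 4.688918
  V(1,1) = exp(-r*dt) * [p*1.494773 + (1-p)*0.000000] = 0.632979
  V(0,0) = exp(-r*dt) * [p*4.688918 + (1-p)*0.632979] = 2.347566


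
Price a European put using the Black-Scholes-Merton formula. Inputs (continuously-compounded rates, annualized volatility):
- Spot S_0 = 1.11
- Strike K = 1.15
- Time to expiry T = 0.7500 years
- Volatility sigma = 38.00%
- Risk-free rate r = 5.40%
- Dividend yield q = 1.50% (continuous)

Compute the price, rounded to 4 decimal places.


d1 = (ln(S/K) + (r - q + 0.5*sigma^2) * T) / (sigma * sqrt(T)) = 0.14585105
d2 = d1 - sigma * sqrt(T) = -0.18323860
exp(-rT) = 0.96030916; exp(-qT) = 0.98881304
P = K * exp(-rT) * N(-d2) - S_0 * exp(-qT) * N(-d1)
N(-d1) = 0.44201949; N(-d2) = 0.57269460
P = 1.1500 * 0.96030916 * 0.57269460 - 1.1100 * 0.98881304 * 0.44201949 = 0.1473

Answer: Price = 0.1473


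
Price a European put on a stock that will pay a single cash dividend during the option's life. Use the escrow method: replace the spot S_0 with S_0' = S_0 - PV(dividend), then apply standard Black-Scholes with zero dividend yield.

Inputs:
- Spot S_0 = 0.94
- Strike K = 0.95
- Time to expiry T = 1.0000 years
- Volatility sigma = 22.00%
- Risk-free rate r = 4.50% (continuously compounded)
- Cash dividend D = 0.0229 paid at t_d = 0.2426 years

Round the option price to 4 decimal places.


Answer: Price = 0.0755

Derivation:
PV(D) = D * exp(-r * t_d) = 0.0229 * 0.98914237 = 0.02265136
S_0' = S_0 - PV(D) = 0.9400 - 0.02265136 = 0.91734864
d1 = (ln(S_0'/K) + (r + sigma^2/2)*T) / (sigma*sqrt(T)) = 0.15557096
d2 = d1 - sigma*sqrt(T) = -0.06442904
exp(-rT) = 0.95599748
N(-d1) = 0.43818561; N(-d2) = 0.52568570
P = K * exp(-rT) * N(-d2) - S_0' * N(-d1) = 0.9500 * 0.95599748 * 0.52568570 - 0.91734864 * 0.43818561 = 0.0755


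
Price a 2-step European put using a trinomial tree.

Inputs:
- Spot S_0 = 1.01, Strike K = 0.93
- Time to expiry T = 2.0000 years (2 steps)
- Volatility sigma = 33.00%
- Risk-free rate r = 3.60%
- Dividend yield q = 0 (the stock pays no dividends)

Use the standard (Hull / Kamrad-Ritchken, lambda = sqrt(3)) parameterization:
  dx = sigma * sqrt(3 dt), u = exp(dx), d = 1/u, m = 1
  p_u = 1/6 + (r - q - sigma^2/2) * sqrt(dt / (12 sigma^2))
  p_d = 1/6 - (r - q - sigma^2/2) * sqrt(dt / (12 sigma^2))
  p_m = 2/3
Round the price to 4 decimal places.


dt = T/N = 1.000000; dx = sigma*sqrt(3*dt) = 0.571577
u = exp(dx) = 1.771057; d = 1/u = 0.564634
p_u = 0.150527, p_m = 0.666667, p_d = 0.182806
Discount per step: exp(-r*dt) = 0.964640
Stock lattice S(k, j) with j the centered position index:
  k=0: S(0,+0) = 1.0100
  k=1: S(1,-1) = 0.5703; S(1,+0) = 1.0100; S(1,+1) = 1.7888
  k=2: S(2,-2) = 0.3220; S(2,-1) = 0.5703; S(2,+0) = 1.0100; S(2,+1) = 1.7888; S(2,+2) = 3.1680
Terminal payoffs V(N, j) = max(K - S_T, 0):
  V(2,-2) = 0.608000; V(2,-1) = 0.359719; V(2,+0) = 0.000000; V(2,+1) = 0.000000; V(2,+2) = 0.000000
Backward induction: V(k, j) = exp(-r*dt) * [p_u * V(k+1, j+1) + p_m * V(k+1, j) + p_d * V(k+1, j-1)]
  V(1,-1) = exp(-r*dt) * [p_u*0.000000 + p_m*0.359719 + p_d*0.608000] = 0.338549
  V(1,+0) = exp(-r*dt) * [p_u*0.000000 + p_m*0.000000 + p_d*0.359719] = 0.063434
  V(1,+1) = exp(-r*dt) * [p_u*0.000000 + p_m*0.000000 + p_d*0.000000] = 0.000000
  V(0,+0) = exp(-r*dt) * [p_u*0.000000 + p_m*0.063434 + p_d*0.338549] = 0.100494

Answer: Price = V(0,0) = 0.1005


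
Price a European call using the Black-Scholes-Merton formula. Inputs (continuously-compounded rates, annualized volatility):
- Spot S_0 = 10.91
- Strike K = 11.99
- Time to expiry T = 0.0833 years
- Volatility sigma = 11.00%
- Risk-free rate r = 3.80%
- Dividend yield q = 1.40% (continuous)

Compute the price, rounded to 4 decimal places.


Answer: Price = 0.0002

Derivation:
d1 = (ln(S/K) + (r - q + 0.5*sigma^2) * T) / (sigma * sqrt(T)) = -2.89436358
d2 = d1 - sigma * sqrt(T) = -2.92611150
exp(-rT) = 0.99683960; exp(-qT) = 0.99883448
C = S_0 * exp(-qT) * N(d1) - K * exp(-rT) * N(d2)
N(d1) = 0.00189964; N(d2) = 0.00171614
C = 10.9100 * 0.99883448 * 0.00189964 - 11.9900 * 0.99683960 * 0.00171614 = 0.0002


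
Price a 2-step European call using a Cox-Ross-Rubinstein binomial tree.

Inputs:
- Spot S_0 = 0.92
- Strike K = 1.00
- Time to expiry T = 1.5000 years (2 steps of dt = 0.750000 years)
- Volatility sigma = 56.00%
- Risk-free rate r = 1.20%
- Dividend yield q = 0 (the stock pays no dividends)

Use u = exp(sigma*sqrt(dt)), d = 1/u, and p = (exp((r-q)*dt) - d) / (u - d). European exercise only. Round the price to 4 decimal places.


Answer: Price = V(0,0) = 0.2132

Derivation:
dt = T/N = 0.750000
u = exp(sigma*sqrt(dt)) = 1.624133; d = 1/u = 0.615713
p = (exp((r-q)*dt) - d) / (u - d) = 0.390043
Discount per step: exp(-r*dt) = 0.991040
Stock lattice S(k, i) with i counting down-moves:
  k=0: S(0,0) = 0.9200
  k=1: S(1,0) = 1.4942; S(1,1) = 0.5665
  k=2: S(2,0) = 2.4268; S(2,1) = 0.9200; S(2,2) = 0.3488
Terminal payoffs V(N, i) = max(S_T - K, 0):
  V(2,0) = 1.426784; V(2,1) = 0.000000; V(2,2) = 0.000000
Backward induction: V(k, i) = exp(-r*dt) * [p * V(k+1, i) + (1-p) * V(k+1, i+1)].
  V(1,0) = exp(-r*dt) * [p*1.426784 + (1-p)*0.000000] = 0.551521
  V(1,1) = exp(-r*dt) * [p*0.000000 + (1-p)*0.000000] = 0.000000
  V(0,0) = exp(-r*dt) * [p*0.551521 + (1-p)*0.000000] = 0.213190


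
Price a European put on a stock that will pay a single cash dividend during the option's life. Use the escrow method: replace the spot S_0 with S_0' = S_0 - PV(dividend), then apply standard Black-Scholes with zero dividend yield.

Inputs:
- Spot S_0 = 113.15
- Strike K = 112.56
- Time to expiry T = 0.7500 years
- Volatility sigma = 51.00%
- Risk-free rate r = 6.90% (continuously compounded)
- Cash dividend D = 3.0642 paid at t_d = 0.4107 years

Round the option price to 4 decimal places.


PV(D) = D * exp(-r * t_d) = 3.0642 * 0.97205946 = 2.97858461
S_0' = S_0 - PV(D) = 113.1500 - 2.97858461 = 110.17141539
d1 = (ln(S_0'/K) + (r + sigma^2/2)*T) / (sigma*sqrt(T)) = 0.28944168
d2 = d1 - sigma*sqrt(T) = -0.15223128
exp(-rT) = 0.94956623
N(-d1) = 0.38612170; N(-d2) = 0.56049774
P = K * exp(-rT) * N(-d2) - S_0' * N(-d1) = 112.5600 * 0.94956623 * 0.56049774 - 110.17141539 * 0.38612170 = 17.3682

Answer: Price = 17.3682


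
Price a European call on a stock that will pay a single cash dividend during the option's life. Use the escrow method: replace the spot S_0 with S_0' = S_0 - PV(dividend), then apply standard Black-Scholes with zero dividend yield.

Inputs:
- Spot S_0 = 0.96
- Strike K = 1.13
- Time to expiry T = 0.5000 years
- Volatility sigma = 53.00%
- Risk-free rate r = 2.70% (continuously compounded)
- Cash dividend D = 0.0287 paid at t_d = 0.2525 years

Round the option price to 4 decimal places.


PV(D) = D * exp(-r * t_d) = 0.0287 * 0.99320569 = 0.02850500
S_0' = S_0 - PV(D) = 0.9600 - 0.02850500 = 0.93149500
d1 = (ln(S_0'/K) + (r + sigma^2/2)*T) / (sigma*sqrt(T)) = -0.29206737
d2 = d1 - sigma*sqrt(T) = -0.66683396
exp(-rT) = 0.98659072
N(d1) = 0.38511756; N(d2) = 0.25243910
C = S_0' * N(d1) - K * exp(-rT) * N(d2) = 0.93149500 * 0.38511756 - 1.1300 * 0.98659072 * 0.25243910 = 0.0773

Answer: Price = 0.0773


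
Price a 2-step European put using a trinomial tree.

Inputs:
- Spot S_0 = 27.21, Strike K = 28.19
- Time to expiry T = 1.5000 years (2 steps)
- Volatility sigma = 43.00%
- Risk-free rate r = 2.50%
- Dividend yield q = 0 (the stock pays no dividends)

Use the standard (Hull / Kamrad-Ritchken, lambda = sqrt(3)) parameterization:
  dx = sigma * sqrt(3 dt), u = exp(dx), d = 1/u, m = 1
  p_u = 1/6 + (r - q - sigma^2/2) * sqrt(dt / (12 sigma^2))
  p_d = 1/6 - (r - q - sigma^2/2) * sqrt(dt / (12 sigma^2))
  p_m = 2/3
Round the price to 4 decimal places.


dt = T/N = 0.750000; dx = sigma*sqrt(3*dt) = 0.645000
u = exp(dx) = 1.905987; d = 1/u = 0.524663
p_u = 0.127452, p_m = 0.666667, p_d = 0.205882
Discount per step: exp(-r*dt) = 0.981425
Stock lattice S(k, j) with j the centered position index:
  k=0: S(0,+0) = 27.2100
  k=1: S(1,-1) = 14.2761; S(1,+0) = 27.2100; S(1,+1) = 51.8619
  k=2: S(2,-2) = 7.4901; S(2,-1) = 14.2761; S(2,+0) = 27.2100; S(2,+1) = 51.8619; S(2,+2) = 98.8481
Terminal payoffs V(N, j) = max(K - S_T, 0):
  V(2,-2) = 20.699882; V(2,-1) = 13.913932; V(2,+0) = 0.980000; V(2,+1) = 0.000000; V(2,+2) = 0.000000
Backward induction: V(k, j) = exp(-r*dt) * [p_u * V(k+1, j+1) + p_m * V(k+1, j) + p_d * V(k+1, j-1)]
  V(1,-1) = exp(-r*dt) * [p_u*0.980000 + p_m*13.913932 + p_d*20.699882] = 13.408799
  V(1,+0) = exp(-r*dt) * [p_u*0.000000 + p_m*0.980000 + p_d*13.913932] = 3.452611
  V(1,+1) = exp(-r*dt) * [p_u*0.000000 + p_m*0.000000 + p_d*0.980000] = 0.198016
  V(0,+0) = exp(-r*dt) * [p_u*0.198016 + p_m*3.452611 + p_d*13.408799] = 4.993102

Answer: Price = V(0,0) = 4.9931


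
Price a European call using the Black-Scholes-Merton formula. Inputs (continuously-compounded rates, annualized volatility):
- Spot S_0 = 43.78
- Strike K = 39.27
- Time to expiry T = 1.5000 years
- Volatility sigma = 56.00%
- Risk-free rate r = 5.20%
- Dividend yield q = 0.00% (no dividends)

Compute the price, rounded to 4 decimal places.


Answer: Price = 14.8553

Derivation:
d1 = (ln(S/K) + (r - q + 0.5*sigma^2) * T) / (sigma * sqrt(T)) = 0.61516635
d2 = d1 - sigma * sqrt(T) = -0.07069078
exp(-rT) = 0.92496443; exp(-qT) = 1.00000000
C = S_0 * exp(-qT) * N(d1) - K * exp(-rT) * N(d2)
N(d1) = 0.73077756; N(d2) = 0.47182193
C = 43.7800 * 1.00000000 * 0.73077756 - 39.2700 * 0.92496443 * 0.47182193 = 14.8553


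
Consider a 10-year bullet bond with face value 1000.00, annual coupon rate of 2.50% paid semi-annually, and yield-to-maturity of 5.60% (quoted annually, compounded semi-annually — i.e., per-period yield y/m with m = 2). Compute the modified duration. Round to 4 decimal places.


Coupon per period c = face * coupon_rate / m = 12.500000
Periods per year m = 2; per-period yield y/m = 0.028000
Number of cashflows N = 20
Cashflows (t years, CF_t, discount factor 1/(1+y/m)^(m*t), PV):
  t = 0.5000: CF_t = 12.500000, DF = 0.972763, PV = 12.159533
  t = 1.0000: CF_t = 12.500000, DF = 0.946267, PV = 11.828340
  t = 1.5000: CF_t = 12.500000, DF = 0.920493, PV = 11.506167
  t = 2.0000: CF_t = 12.500000, DF = 0.895422, PV = 11.192769
  t = 2.5000: CF_t = 12.500000, DF = 0.871033, PV = 10.887908
  t = 3.0000: CF_t = 12.500000, DF = 0.847308, PV = 10.591350
  t = 3.5000: CF_t = 12.500000, DF = 0.824230, PV = 10.302870
  t = 4.0000: CF_t = 12.500000, DF = 0.801780, PV = 10.022247
  t = 4.5000: CF_t = 12.500000, DF = 0.779941, PV = 9.749267
  t = 5.0000: CF_t = 12.500000, DF = 0.758698, PV = 9.483723
  t = 5.5000: CF_t = 12.500000, DF = 0.738033, PV = 9.225412
  t = 6.0000: CF_t = 12.500000, DF = 0.717931, PV = 8.974136
  t = 6.5000: CF_t = 12.500000, DF = 0.698376, PV = 8.729704
  t = 7.0000: CF_t = 12.500000, DF = 0.679354, PV = 8.491930
  t = 7.5000: CF_t = 12.500000, DF = 0.660851, PV = 8.260632
  t = 8.0000: CF_t = 12.500000, DF = 0.642851, PV = 8.035635
  t = 8.5000: CF_t = 12.500000, DF = 0.625341, PV = 7.816765
  t = 9.0000: CF_t = 12.500000, DF = 0.608309, PV = 7.603857
  t = 9.5000: CF_t = 12.500000, DF = 0.591740, PV = 7.396748
  t = 10.0000: CF_t = 1012.500000, DF = 0.575622, PV = 582.817708
Price P = sum_t PV_t = 765.076701
First compute Macaulay numerator sum_t t * PV_t:
  t * PV_t at t = 0.5000: 6.079767
  t * PV_t at t = 1.0000: 11.828340
  t * PV_t at t = 1.5000: 17.259250
  t * PV_t at t = 2.0000: 22.385539
  t * PV_t at t = 2.5000: 27.219770
  t * PV_t at t = 3.0000: 31.774050
  t * PV_t at t = 3.5000: 36.060044
  t * PV_t at t = 4.0000: 40.088987
  t * PV_t at t = 4.5000: 43.871703
  t * PV_t at t = 5.0000: 47.418616
  t * PV_t at t = 5.5000: 50.739764
  t * PV_t at t = 6.0000: 53.844815
  t * PV_t at t = 6.5000: 56.743077
  t * PV_t at t = 7.0000: 59.443510
  t * PV_t at t = 7.5000: 61.954743
  t * PV_t at t = 8.0000: 64.285077
  t * PV_t at t = 8.5000: 66.442504
  t * PV_t at t = 9.0000: 68.434714
  t * PV_t at t = 9.5000: 70.269108
  t * PV_t at t = 10.0000: 5828.177081
Macaulay duration D = 6664.320457 / 765.076701 = 8.710657
Modified duration = D / (1 + y/m) = 8.710657 / (1 + 0.028000) = 8.473401

Answer: Modified duration = 8.4734
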